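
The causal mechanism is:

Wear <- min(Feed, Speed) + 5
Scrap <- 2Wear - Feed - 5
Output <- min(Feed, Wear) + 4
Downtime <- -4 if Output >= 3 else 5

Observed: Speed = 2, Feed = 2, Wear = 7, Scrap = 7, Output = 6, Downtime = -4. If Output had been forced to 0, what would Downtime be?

5

The intervention breaks the incoming arrows to Output: Output <- min(Feed, Wear) + 4 no longer applies, and Output = 0.
Downtime = -4 if Output >= 3 else 5  [with Output=0]  = 5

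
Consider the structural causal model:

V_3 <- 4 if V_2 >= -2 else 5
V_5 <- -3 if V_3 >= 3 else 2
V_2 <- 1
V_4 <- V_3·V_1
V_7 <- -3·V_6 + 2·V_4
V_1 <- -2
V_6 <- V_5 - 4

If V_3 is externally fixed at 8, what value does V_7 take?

-11

The intervention breaks the incoming arrows to V_3: V_3 <- 4 if V_2 >= -2 else 5 no longer applies, and V_3 = 8.
V_4 = V_3·V_1  [with V_3=8, V_1=-2]  = -16
V_5 = -3 if V_3 >= 3 else 2  [with V_3=8]  = -3
V_6 = V_5 - 4  [with V_5=-3]  = -7
V_7 = -3·V_6 + 2·V_4  [with V_6=-7, V_4=-16]  = -11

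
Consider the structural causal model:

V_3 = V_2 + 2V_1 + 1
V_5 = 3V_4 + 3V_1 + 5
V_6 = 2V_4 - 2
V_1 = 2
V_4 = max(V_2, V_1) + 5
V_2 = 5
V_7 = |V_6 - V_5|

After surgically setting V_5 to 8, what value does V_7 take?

Under do(V_5=8), the mechanism V_5 = 3V_4 + 3V_1 + 5 is discarded; V_5 is fixed at 8.
V_4 = max(V_2, V_1) + 5  [with V_2=5, V_1=2]  = 10
V_6 = 2V_4 - 2  [with V_4=10]  = 18
V_7 = |V_6 - V_5|  [with V_6=18, V_5=8]  = 10

10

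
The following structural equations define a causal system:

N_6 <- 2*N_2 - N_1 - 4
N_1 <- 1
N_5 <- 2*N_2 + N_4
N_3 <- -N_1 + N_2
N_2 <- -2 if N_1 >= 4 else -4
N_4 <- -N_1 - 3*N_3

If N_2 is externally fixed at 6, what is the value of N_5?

-4

do(N_2=6) replaces the equation N_2 <- -2 if N_1 >= 4 else -4 with the constant N_2 = 6.
N_3 = -N_1 + N_2  [with N_1=1, N_2=6]  = 5
N_4 = -N_1 - 3*N_3  [with N_1=1, N_3=5]  = -16
N_5 = 2*N_2 + N_4  [with N_2=6, N_4=-16]  = -4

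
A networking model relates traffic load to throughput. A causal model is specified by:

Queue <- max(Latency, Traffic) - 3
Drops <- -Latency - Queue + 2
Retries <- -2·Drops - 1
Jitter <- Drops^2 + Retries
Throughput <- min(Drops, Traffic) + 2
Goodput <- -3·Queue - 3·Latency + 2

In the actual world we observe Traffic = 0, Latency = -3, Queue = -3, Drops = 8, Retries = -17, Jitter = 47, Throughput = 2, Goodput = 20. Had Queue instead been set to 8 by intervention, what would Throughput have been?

-1

The intervention breaks the incoming arrows to Queue: Queue <- max(Latency, Traffic) - 3 no longer applies, and Queue = 8.
Drops = -Latency - Queue + 2  [with Latency=-3, Queue=8]  = -3
Throughput = min(Drops, Traffic) + 2  [with Drops=-3, Traffic=0]  = -1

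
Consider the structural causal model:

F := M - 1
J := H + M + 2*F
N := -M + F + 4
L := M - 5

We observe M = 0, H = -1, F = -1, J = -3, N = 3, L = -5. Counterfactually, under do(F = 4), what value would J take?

The intervention breaks the incoming arrows to F: F := M - 1 no longer applies, and F = 4.
J = H + M + 2*F  [with H=-1, M=0, F=4]  = 7

7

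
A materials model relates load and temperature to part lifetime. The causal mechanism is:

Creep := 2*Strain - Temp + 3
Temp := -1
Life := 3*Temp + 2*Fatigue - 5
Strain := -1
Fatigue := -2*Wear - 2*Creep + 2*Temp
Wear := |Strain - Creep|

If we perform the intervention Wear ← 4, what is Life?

Under do(Wear=4), the mechanism Wear := |Strain - Creep| is discarded; Wear is fixed at 4.
Creep = 2*Strain - Temp + 3  [with Strain=-1, Temp=-1]  = 2
Fatigue = -2*Wear - 2*Creep + 2*Temp  [with Wear=4, Creep=2, Temp=-1]  = -14
Life = 3*Temp + 2*Fatigue - 5  [with Temp=-1, Fatigue=-14]  = -36

-36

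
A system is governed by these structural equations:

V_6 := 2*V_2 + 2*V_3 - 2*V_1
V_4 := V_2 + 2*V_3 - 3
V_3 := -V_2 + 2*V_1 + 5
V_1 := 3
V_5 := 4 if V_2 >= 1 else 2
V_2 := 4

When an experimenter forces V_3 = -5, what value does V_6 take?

The intervention breaks the incoming arrows to V_3: V_3 := -V_2 + 2*V_1 + 5 no longer applies, and V_3 = -5.
V_6 = 2*V_2 + 2*V_3 - 2*V_1  [with V_2=4, V_3=-5, V_1=3]  = -8

-8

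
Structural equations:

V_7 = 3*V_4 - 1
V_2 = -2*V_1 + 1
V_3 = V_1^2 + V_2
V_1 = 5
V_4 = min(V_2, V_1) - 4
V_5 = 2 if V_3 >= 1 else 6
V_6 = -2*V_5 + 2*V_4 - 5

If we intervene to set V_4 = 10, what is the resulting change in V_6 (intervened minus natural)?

46

Under do(V_4=10), the mechanism V_4 = min(V_2, V_1) - 4 is discarded; V_4 is fixed at 10.
V_2 = -2*V_1 + 1  [with V_1=5]  = -9
V_3 = V_1^2 + V_2  [with V_1=5, V_2=-9]  = 16
V_5 = 2 if V_3 >= 1 else 6  [with V_3=16]  = 2
V_6 = -2*V_5 + 2*V_4 - 5  [with V_5=2, V_4=10]  = 11
Without intervention: V_2 = -2*V_1 + 1  [with V_1=5]  = -9; V_3 = V_1^2 + V_2  [with V_1=5, V_2=-9]  = 16; V_4 = min(V_2, V_1) - 4  [with V_2=-9, V_1=5]  = -13; V_5 = 2 if V_3 >= 1 else 6  [with V_3=16]  = 2; V_6 = -2*V_5 + 2*V_4 - 5  [with V_5=2, V_4=-13]  = -35.
Change = 11 − (-35) = 46.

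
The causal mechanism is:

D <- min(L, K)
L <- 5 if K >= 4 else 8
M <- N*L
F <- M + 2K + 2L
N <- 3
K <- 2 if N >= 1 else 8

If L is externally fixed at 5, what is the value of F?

29

do(L=5) replaces the equation L <- 5 if K >= 4 else 8 with the constant L = 5.
K = 2 if N >= 1 else 8  [with N=3]  = 2
M = N*L  [with N=3, L=5]  = 15
F = M + 2K + 2L  [with M=15, K=2, L=5]  = 29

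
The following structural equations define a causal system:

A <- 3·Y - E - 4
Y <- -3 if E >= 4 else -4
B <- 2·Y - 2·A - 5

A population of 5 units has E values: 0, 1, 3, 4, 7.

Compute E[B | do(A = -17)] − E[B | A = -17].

The intervention sets A=-17 in all 5 units regardless of E. Recomputing B per unit gives 21, 21, 21, 23, 23; average 21.8.
Observing A=-17 restricts to units where A's equation naturally yields -17: E ∈ {1, 4}. In that subpopulation B = 21, 23, mean 22.
Difference = 21.8 − 22 = -0.2.

-0.2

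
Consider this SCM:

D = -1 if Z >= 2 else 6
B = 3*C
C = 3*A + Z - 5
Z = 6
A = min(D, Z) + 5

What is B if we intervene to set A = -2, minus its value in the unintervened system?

do(A=-2) replaces the equation A = min(D, Z) + 5 with the constant A = -2.
C = 3*A + Z - 5  [with A=-2, Z=6]  = -5
B = 3*C  [with C=-5]  = -15
Without intervention: D = -1 if Z >= 2 else 6  [with Z=6]  = -1; A = min(D, Z) + 5  [with D=-1, Z=6]  = 4; C = 3*A + Z - 5  [with A=4, Z=6]  = 13; B = 3*C  [with C=13]  = 39.
Change = -15 − 39 = -54.

-54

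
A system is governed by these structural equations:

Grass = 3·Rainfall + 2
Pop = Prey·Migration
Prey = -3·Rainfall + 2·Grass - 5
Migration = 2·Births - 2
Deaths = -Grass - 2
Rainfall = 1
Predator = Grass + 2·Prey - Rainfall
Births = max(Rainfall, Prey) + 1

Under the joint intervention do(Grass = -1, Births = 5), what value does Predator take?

The joint intervention fixes Grass = -1, Births = 5, removing each variable's own equation.
Prey = -3·Rainfall + 2·Grass - 5  [with Rainfall=1, Grass=-1]  = -10
Predator = Grass + 2·Prey - Rainfall  [with Grass=-1, Prey=-10, Rainfall=1]  = -22

-22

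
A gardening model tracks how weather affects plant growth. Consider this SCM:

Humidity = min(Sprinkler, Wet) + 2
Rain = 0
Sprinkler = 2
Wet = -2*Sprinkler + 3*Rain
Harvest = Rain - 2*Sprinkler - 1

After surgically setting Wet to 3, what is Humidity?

The intervention breaks the incoming arrows to Wet: Wet = -2*Sprinkler + 3*Rain no longer applies, and Wet = 3.
Humidity = min(Sprinkler, Wet) + 2  [with Sprinkler=2, Wet=3]  = 4

4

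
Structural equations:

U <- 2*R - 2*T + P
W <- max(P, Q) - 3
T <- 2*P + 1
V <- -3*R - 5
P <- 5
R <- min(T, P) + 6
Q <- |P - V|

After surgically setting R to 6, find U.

The intervention breaks the incoming arrows to R: R <- min(T, P) + 6 no longer applies, and R = 6.
T = 2*P + 1  [with P=5]  = 11
U = 2*R - 2*T + P  [with R=6, T=11, P=5]  = -5

-5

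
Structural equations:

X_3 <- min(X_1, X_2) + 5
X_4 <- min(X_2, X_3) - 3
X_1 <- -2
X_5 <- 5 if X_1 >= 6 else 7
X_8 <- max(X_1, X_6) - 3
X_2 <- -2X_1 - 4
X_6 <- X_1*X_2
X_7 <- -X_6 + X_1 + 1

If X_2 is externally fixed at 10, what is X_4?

0

Under do(X_2=10), the mechanism X_2 <- -2X_1 - 4 is discarded; X_2 is fixed at 10.
X_3 = min(X_1, X_2) + 5  [with X_1=-2, X_2=10]  = 3
X_4 = min(X_2, X_3) - 3  [with X_2=10, X_3=3]  = 0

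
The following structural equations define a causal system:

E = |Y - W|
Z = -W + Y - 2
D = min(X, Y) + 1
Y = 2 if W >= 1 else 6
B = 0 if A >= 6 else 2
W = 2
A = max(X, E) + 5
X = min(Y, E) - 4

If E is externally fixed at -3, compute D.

The intervention breaks the incoming arrows to E: E = |Y - W| no longer applies, and E = -3.
Y = 2 if W >= 1 else 6  [with W=2]  = 2
X = min(Y, E) - 4  [with Y=2, E=-3]  = -7
D = min(X, Y) + 1  [with X=-7, Y=2]  = -6

-6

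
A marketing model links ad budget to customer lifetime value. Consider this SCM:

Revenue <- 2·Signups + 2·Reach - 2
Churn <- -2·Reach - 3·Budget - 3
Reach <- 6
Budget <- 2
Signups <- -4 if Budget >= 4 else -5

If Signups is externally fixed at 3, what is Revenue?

do(Signups=3) replaces the equation Signups <- -4 if Budget >= 4 else -5 with the constant Signups = 3.
Revenue = 2·Signups + 2·Reach - 2  [with Signups=3, Reach=6]  = 16

16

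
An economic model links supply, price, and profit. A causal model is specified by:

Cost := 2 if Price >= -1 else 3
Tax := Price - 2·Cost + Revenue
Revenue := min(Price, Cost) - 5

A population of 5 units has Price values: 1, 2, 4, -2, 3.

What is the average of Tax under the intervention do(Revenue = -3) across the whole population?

Under do(Revenue=-3), Revenue's equation is replaced by Revenue=-3 for every unit. Per-unit Tax: -6, -5, -3, -11, -4. Mean = -5.8.

-5.8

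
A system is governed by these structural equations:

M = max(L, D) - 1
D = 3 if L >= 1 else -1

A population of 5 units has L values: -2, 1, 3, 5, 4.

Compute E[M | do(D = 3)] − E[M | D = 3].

do(D=3) breaks D's dependence on L. With D=3 fixed, M across the units is 2, 2, 2, 4, 3, mean 2.6.
Conditioning on D=3 selects the 4 unit(s) with L ∈ {1, 3, 5, 4}. Their M values: 2, 2, 4, 3. Mean = 2.75.
Difference = 2.6 − 2.75 = -0.15.

-0.15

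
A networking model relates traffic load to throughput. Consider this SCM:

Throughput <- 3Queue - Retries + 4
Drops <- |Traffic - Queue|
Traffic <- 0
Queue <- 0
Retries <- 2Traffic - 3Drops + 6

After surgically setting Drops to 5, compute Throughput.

13

do(Drops=5) replaces the equation Drops <- |Traffic - Queue| with the constant Drops = 5.
Retries = 2Traffic - 3Drops + 6  [with Traffic=0, Drops=5]  = -9
Throughput = 3Queue - Retries + 4  [with Queue=0, Retries=-9]  = 13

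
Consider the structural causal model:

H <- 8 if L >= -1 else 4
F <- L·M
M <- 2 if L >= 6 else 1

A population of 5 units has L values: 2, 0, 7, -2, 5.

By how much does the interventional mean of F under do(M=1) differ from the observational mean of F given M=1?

1.15

Every unit gets M=1 under the intervention. F values become 2, 0, 7, -2, 5; E[F|do(M=1)] = 2.4.
Observing M=1 restricts to units where M's equation naturally yields 1: L ∈ {2, 0, -2, 5}. In that subpopulation F = 2, 0, -2, 5, mean 1.25.
Difference = 2.4 − 1.25 = 1.15.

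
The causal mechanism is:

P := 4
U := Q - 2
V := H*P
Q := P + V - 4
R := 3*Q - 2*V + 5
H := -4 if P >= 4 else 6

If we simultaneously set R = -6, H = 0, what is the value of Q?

Under do(R = -6, H = 0), each intervened variable's structural equation is replaced by its fixed value.
V = H*P  [with H=0, P=4]  = 0
Q = P + V - 4  [with P=4, V=0]  = 0

0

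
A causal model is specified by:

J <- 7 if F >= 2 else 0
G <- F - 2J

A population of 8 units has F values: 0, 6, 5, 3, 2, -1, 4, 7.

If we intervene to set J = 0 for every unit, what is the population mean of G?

3.25

Under do(J=0), J's equation is replaced by J=0 for every unit. Per-unit G: 0, 6, 5, 3, 2, -1, 4, 7. Mean = 3.25.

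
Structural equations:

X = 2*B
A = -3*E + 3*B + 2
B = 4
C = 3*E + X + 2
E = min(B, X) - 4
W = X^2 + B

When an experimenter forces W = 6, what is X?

8

Under do(W=6), the mechanism W = X^2 + B is discarded; W is fixed at 6.
Since X is not a descendant of the intervened variable, it is unaffected.
X = 2*B  [with B=4]  = 8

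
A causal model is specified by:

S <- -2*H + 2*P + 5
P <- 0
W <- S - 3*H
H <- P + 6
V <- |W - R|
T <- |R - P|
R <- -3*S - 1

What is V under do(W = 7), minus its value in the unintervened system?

Under do(W=7), the mechanism W <- S - 3*H is discarded; W is fixed at 7.
H = P + 6  [with P=0]  = 6
S = -2*H + 2*P + 5  [with H=6, P=0]  = -7
R = -3*S - 1  [with S=-7]  = 20
V = |W - R|  [with W=7, R=20]  = 13
Without intervention: H = P + 6  [with P=0]  = 6; S = -2*H + 2*P + 5  [with H=6, P=0]  = -7; W = S - 3*H  [with S=-7, H=6]  = -25; R = -3*S - 1  [with S=-7]  = 20; V = |W - R|  [with W=-25, R=20]  = 45.
Change = 13 − 45 = -32.

-32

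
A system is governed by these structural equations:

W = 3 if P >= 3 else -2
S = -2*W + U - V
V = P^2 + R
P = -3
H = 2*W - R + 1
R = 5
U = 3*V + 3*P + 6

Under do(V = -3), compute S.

The intervention breaks the incoming arrows to V: V = P^2 + R no longer applies, and V = -3.
W = 3 if P >= 3 else -2  [with P=-3]  = -2
U = 3*V + 3*P + 6  [with V=-3, P=-3]  = -12
S = -2*W + U - V  [with W=-2, U=-12, V=-3]  = -5

-5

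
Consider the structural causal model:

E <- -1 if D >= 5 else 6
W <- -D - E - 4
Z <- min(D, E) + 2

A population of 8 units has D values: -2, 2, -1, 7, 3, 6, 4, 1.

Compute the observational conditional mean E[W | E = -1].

Observing E=-1 restricts to units where E's equation naturally yields -1: D ∈ {7, 6}. In that subpopulation W = -10, -9, mean -9.5.

-9.5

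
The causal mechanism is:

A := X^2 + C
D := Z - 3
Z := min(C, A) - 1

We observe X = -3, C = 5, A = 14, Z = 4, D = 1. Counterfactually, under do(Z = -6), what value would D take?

Intervening sets Z = -6 and removes its equation (Z := min(C, A) - 1).
D = Z - 3  [with Z=-6]  = -9

-9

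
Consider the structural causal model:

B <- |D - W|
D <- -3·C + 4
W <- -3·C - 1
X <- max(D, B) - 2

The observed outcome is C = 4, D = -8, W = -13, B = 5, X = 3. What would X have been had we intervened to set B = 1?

Intervening sets B = 1 and removes its equation (B <- |D - W|).
D = -3·C + 4  [with C=4]  = -8
X = max(D, B) - 2  [with D=-8, B=1]  = -1

-1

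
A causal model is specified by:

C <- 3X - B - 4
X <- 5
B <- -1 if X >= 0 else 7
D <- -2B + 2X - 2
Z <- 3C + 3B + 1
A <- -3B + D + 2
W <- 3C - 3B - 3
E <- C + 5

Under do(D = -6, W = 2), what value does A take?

The joint intervention fixes D = -6, W = 2, removing each variable's own equation.
B = -1 if X >= 0 else 7  [with X=5]  = -1
A = -3B + D + 2  [with B=-1, D=-6]  = -1

-1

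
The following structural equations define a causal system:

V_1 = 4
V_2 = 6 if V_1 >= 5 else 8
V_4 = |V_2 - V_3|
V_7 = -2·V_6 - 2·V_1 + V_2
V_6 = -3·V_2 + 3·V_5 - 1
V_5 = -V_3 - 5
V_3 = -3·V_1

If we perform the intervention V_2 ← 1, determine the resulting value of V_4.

Under do(V_2=1), the mechanism V_2 = 6 if V_1 >= 5 else 8 is discarded; V_2 is fixed at 1.
V_3 = -3·V_1  [with V_1=4]  = -12
V_4 = |V_2 - V_3|  [with V_2=1, V_3=-12]  = 13

13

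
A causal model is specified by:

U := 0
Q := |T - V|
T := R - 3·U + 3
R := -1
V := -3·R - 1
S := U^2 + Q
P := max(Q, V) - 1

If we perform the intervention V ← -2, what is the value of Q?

do(V=-2) replaces the equation V := -3·R - 1 with the constant V = -2.
T = R - 3·U + 3  [with R=-1, U=0]  = 2
Q = |T - V|  [with T=2, V=-2]  = 4

4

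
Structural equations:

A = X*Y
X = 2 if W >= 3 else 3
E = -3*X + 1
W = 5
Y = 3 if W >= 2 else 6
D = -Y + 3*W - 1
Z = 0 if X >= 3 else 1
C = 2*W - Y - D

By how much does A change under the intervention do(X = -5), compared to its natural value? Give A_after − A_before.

-21

Under do(X=-5), the mechanism X = 2 if W >= 3 else 3 is discarded; X is fixed at -5.
Y = 3 if W >= 2 else 6  [with W=5]  = 3
A = X*Y  [with X=-5, Y=3]  = -15
Without intervention: X = 2 if W >= 3 else 3  [with W=5]  = 2; Y = 3 if W >= 2 else 6  [with W=5]  = 3; A = X*Y  [with X=2, Y=3]  = 6.
Change = -15 − 6 = -21.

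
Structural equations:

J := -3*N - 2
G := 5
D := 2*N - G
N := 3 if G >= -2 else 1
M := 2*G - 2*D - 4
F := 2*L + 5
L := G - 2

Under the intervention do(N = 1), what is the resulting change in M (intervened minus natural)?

Under do(N=1), the mechanism N := 3 if G >= -2 else 1 is discarded; N is fixed at 1.
D = 2*N - G  [with N=1, G=5]  = -3
M = 2*G - 2*D - 4  [with G=5, D=-3]  = 12
Without intervention: N = 3 if G >= -2 else 1  [with G=5]  = 3; D = 2*N - G  [with N=3, G=5]  = 1; M = 2*G - 2*D - 4  [with G=5, D=1]  = 4.
Change = 12 − 4 = 8.

8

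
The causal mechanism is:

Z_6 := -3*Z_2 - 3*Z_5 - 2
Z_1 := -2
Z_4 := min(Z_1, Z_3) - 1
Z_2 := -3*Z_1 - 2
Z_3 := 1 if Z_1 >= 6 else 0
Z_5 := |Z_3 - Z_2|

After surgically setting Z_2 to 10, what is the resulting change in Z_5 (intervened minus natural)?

6

do(Z_2=10) replaces the equation Z_2 := -3*Z_1 - 2 with the constant Z_2 = 10.
Z_3 = 1 if Z_1 >= 6 else 0  [with Z_1=-2]  = 0
Z_5 = |Z_3 - Z_2|  [with Z_3=0, Z_2=10]  = 10
Without intervention: Z_2 = -3*Z_1 - 2  [with Z_1=-2]  = 4; Z_3 = 1 if Z_1 >= 6 else 0  [with Z_1=-2]  = 0; Z_5 = |Z_3 - Z_2|  [with Z_3=0, Z_2=4]  = 4.
Change = 10 − 4 = 6.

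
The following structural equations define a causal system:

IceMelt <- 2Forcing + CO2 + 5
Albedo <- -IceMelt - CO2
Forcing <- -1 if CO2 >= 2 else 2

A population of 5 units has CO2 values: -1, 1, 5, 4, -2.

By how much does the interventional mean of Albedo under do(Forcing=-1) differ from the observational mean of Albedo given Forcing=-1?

6.2

Every unit gets Forcing=-1 under the intervention. Albedo values become -1, -5, -13, -11, 1; E[Albedo|do(Forcing=-1)] = -5.8.
Conditioning on Forcing=-1 selects the 2 unit(s) with CO2 ∈ {5, 4}. Their Albedo values: -13, -11. Mean = -12.
Difference = -5.8 − (-12) = 6.2.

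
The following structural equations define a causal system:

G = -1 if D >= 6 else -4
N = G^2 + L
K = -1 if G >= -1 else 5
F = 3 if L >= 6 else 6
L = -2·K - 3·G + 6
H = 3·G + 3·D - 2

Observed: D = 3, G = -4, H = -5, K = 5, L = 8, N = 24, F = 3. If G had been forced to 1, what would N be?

6

Under do(G=1), the mechanism G = -1 if D >= 6 else -4 is discarded; G is fixed at 1.
K = -1 if G >= -1 else 5  [with G=1]  = -1
L = -2·K - 3·G + 6  [with K=-1, G=1]  = 5
N = G^2 + L  [with G=1, L=5]  = 6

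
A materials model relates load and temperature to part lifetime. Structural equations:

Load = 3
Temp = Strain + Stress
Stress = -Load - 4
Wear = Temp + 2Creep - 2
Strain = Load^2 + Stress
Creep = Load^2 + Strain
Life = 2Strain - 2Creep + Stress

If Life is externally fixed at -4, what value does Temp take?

-5

Under do(Life=-4), the mechanism Life = 2Strain - 2Creep + Stress is discarded; Life is fixed at -4.
Since Temp is not a descendant of the intervened variable, it is unaffected.
Stress = -Load - 4  [with Load=3]  = -7
Strain = Load^2 + Stress  [with Load=3, Stress=-7]  = 2
Temp = Strain + Stress  [with Strain=2, Stress=-7]  = -5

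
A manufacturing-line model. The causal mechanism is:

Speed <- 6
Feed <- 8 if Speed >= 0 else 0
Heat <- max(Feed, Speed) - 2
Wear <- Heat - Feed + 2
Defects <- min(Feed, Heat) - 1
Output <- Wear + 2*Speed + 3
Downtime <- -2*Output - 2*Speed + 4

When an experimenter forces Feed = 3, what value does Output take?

18

Under do(Feed=3), the mechanism Feed <- 8 if Speed >= 0 else 0 is discarded; Feed is fixed at 3.
Heat = max(Feed, Speed) - 2  [with Feed=3, Speed=6]  = 4
Wear = Heat - Feed + 2  [with Heat=4, Feed=3]  = 3
Output = Wear + 2*Speed + 3  [with Wear=3, Speed=6]  = 18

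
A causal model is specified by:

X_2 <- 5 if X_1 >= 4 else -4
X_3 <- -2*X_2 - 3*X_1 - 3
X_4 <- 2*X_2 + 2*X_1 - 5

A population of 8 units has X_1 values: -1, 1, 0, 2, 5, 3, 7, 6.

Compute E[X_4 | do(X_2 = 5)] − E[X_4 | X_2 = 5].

The intervention sets X_2=5 in all 8 units regardless of X_1. Recomputing X_4 per unit gives 3, 7, 5, 9, 15, 11, 19, 17; average 10.75.
E[X_4|X_2=5] averages over only the 3 units with X_2=5 (X_1 = 5, 7, 6): X_4 = 15, 19, 17, mean 17.
Difference = 10.75 − 17 = -6.25.

-6.25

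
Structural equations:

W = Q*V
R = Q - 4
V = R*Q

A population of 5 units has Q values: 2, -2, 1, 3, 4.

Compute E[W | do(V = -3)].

-4.8

The intervention sets V=-3 in all 5 units regardless of Q. Recomputing W per unit gives -6, 6, -3, -9, -12; average -4.8.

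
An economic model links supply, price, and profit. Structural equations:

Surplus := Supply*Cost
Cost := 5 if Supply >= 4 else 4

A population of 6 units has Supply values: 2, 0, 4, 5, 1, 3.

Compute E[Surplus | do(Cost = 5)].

12.5

Every unit gets Cost=5 under the intervention. Surplus values become 10, 0, 20, 25, 5, 15; E[Surplus|do(Cost=5)] = 12.5.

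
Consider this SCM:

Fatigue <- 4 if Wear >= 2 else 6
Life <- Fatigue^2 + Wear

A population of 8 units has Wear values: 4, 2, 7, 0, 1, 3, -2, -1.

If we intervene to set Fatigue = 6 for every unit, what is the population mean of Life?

37.75

do(Fatigue=6) breaks Fatigue's dependence on Wear. With Fatigue=6 fixed, Life across the units is 40, 38, 43, 36, 37, 39, 34, 35, mean 37.75.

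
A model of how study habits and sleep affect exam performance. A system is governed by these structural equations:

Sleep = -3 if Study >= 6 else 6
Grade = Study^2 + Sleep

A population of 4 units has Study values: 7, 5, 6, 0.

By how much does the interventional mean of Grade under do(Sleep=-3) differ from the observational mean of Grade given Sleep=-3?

-15

The intervention sets Sleep=-3 in all 4 units regardless of Study. Recomputing Grade per unit gives 46, 22, 33, -3; average 24.5.
E[Grade|Sleep=-3] averages over only the 2 units with Sleep=-3 (Study = 7, 6): Grade = 46, 33, mean 39.5.
Difference = 24.5 − 39.5 = -15.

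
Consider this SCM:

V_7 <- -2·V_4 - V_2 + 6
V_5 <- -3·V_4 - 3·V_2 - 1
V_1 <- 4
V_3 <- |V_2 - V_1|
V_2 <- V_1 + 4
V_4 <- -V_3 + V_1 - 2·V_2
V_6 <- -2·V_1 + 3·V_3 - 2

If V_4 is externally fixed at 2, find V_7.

The intervention breaks the incoming arrows to V_4: V_4 <- -V_3 + V_1 - 2·V_2 no longer applies, and V_4 = 2.
V_2 = V_1 + 4  [with V_1=4]  = 8
V_7 = -2·V_4 - V_2 + 6  [with V_4=2, V_2=8]  = -6

-6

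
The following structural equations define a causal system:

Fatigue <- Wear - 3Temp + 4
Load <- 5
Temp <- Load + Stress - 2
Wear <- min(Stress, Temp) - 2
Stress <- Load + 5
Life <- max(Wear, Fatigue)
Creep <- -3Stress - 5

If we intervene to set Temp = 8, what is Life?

The intervention breaks the incoming arrows to Temp: Temp <- Load + Stress - 2 no longer applies, and Temp = 8.
Stress = Load + 5  [with Load=5]  = 10
Wear = min(Stress, Temp) - 2  [with Stress=10, Temp=8]  = 6
Fatigue = Wear - 3Temp + 4  [with Wear=6, Temp=8]  = -14
Life = max(Wear, Fatigue)  [with Wear=6, Fatigue=-14]  = 6

6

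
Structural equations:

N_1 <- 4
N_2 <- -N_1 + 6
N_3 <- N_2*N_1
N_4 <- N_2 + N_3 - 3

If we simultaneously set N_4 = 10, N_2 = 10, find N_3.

Setting N_4 = 10, N_2 = 10 by intervention discards those variables' equations.
N_3 = N_2*N_1  [with N_2=10, N_1=4]  = 40

40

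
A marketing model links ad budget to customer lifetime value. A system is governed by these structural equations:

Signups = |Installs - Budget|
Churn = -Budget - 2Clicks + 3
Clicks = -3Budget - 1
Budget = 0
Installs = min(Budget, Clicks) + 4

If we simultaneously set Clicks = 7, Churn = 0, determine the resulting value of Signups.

The joint intervention fixes Clicks = 7, Churn = 0, removing each variable's own equation.
Installs = min(Budget, Clicks) + 4  [with Budget=0, Clicks=7]  = 4
Signups = |Installs - Budget|  [with Installs=4, Budget=0]  = 4

4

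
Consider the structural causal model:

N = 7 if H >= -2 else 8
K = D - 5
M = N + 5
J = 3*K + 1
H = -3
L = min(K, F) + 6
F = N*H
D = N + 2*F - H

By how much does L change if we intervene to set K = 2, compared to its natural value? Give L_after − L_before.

The intervention breaks the incoming arrows to K: K = D - 5 no longer applies, and K = 2.
N = 7 if H >= -2 else 8  [with H=-3]  = 8
F = N*H  [with N=8, H=-3]  = -24
L = min(K, F) + 6  [with K=2, F=-24]  = -18
Without intervention: N = 7 if H >= -2 else 8  [with H=-3]  = 8; F = N*H  [with N=8, H=-3]  = -24; D = N + 2*F - H  [with N=8, F=-24, H=-3]  = -37; K = D - 5  [with D=-37]  = -42; L = min(K, F) + 6  [with K=-42, F=-24]  = -36.
Change = -18 − (-36) = 18.

18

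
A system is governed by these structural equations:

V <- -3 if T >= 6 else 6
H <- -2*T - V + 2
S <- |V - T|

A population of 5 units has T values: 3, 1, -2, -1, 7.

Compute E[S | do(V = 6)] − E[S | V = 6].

-0.95

Every unit gets V=6 under the intervention. S values become 3, 5, 8, 7, 1; E[S|do(V=6)] = 4.8.
E[S|V=6] averages over only the 4 units with V=6 (T = 3, 1, -2, -1): S = 3, 5, 8, 7, mean 5.75.
Difference = 4.8 − 5.75 = -0.95.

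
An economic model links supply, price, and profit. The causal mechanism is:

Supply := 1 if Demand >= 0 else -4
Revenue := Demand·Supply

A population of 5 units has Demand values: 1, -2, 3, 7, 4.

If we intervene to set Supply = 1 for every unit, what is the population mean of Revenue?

The intervention sets Supply=1 in all 5 units regardless of Demand. Recomputing Revenue per unit gives 1, -2, 3, 7, 4; average 2.6.

2.6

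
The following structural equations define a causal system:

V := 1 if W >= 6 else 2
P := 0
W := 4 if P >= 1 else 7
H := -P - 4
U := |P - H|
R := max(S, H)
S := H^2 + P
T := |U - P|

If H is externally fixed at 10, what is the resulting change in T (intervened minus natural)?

Under do(H=10), the mechanism H := -P - 4 is discarded; H is fixed at 10.
U = |P - H|  [with P=0, H=10]  = 10
T = |U - P|  [with U=10, P=0]  = 10
Without intervention: H = -P - 4  [with P=0]  = -4; U = |P - H|  [with P=0, H=-4]  = 4; T = |U - P|  [with U=4, P=0]  = 4.
Change = 10 − 4 = 6.

6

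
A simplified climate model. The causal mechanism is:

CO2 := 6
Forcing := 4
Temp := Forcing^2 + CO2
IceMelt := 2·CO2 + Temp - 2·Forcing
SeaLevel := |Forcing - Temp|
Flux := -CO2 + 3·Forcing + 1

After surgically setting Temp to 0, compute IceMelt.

The intervention breaks the incoming arrows to Temp: Temp := Forcing^2 + CO2 no longer applies, and Temp = 0.
IceMelt = 2·CO2 + Temp - 2·Forcing  [with CO2=6, Temp=0, Forcing=4]  = 4

4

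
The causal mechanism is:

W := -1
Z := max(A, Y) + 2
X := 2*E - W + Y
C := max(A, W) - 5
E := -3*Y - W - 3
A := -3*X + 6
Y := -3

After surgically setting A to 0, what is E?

7

do(A=0) replaces the equation A := -3*X + 6 with the constant A = 0.
E is not downstream of the intervention, so its value is determined by the original equations.
E = -3*Y - W - 3  [with Y=-3, W=-1]  = 7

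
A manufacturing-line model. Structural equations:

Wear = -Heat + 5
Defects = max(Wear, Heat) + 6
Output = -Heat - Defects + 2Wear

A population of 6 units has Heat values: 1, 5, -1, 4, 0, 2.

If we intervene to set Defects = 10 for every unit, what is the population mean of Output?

Under do(Defects=10), Defects's equation is replaced by Defects=10 for every unit. Per-unit Output: -3, -15, 3, -12, 0, -6. Mean = -5.5.

-5.5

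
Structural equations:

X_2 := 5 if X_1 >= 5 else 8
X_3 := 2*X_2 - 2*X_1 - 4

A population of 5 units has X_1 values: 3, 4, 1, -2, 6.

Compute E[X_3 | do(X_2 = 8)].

do(X_2=8) breaks X_2's dependence on X_1. With X_2=8 fixed, X_3 across the units is 6, 4, 10, 16, 0, mean 7.2.

7.2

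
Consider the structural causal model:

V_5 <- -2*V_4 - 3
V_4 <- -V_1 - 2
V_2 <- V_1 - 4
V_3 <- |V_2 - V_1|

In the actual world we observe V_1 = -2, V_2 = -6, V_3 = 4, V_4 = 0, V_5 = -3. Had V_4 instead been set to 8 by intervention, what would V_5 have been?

Intervening sets V_4 = 8 and removes its equation (V_4 <- -V_1 - 2).
V_5 = -2*V_4 - 3  [with V_4=8]  = -19

-19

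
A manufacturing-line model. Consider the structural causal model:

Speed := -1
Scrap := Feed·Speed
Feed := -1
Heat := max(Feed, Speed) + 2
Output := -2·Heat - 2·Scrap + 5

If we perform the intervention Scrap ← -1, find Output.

Intervening sets Scrap = -1 and removes its equation (Scrap := Feed·Speed).
Heat = max(Feed, Speed) + 2  [with Feed=-1, Speed=-1]  = 1
Output = -2·Heat - 2·Scrap + 5  [with Heat=1, Scrap=-1]  = 5

5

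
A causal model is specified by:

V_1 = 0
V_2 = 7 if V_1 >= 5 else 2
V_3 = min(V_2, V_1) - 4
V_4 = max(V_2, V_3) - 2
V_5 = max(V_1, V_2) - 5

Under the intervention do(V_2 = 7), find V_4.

5

Under do(V_2=7), the mechanism V_2 = 7 if V_1 >= 5 else 2 is discarded; V_2 is fixed at 7.
V_3 = min(V_2, V_1) - 4  [with V_2=7, V_1=0]  = -4
V_4 = max(V_2, V_3) - 2  [with V_2=7, V_3=-4]  = 5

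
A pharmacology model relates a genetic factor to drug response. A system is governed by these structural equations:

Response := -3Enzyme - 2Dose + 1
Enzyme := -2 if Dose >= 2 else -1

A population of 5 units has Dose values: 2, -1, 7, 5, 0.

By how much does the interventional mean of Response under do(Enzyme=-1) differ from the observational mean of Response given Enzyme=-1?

The intervention sets Enzyme=-1 in all 5 units regardless of Dose. Recomputing Response per unit gives 0, 6, -10, -6, 4; average -1.2.
Conditioning on Enzyme=-1 selects the 2 unit(s) with Dose ∈ {-1, 0}. Their Response values: 6, 4. Mean = 5.
Difference = -1.2 − 5 = -6.2.

-6.2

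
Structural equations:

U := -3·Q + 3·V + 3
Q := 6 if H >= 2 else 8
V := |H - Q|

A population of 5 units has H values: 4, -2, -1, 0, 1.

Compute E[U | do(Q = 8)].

1.8

Under do(Q=8), Q's equation is replaced by Q=8 for every unit. Per-unit U: -9, 9, 6, 3, 0. Mean = 1.8.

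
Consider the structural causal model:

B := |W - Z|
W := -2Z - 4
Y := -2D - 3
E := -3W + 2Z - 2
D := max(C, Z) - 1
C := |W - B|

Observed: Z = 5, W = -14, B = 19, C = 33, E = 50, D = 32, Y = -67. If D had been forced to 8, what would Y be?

-19

Intervening sets D = 8 and removes its equation (D := max(C, Z) - 1).
Y = -2D - 3  [with D=8]  = -19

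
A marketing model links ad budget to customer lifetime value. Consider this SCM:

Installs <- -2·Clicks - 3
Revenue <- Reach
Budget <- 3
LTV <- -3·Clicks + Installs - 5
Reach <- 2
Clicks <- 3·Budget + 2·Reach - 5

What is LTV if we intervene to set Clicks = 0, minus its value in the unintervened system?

The intervention breaks the incoming arrows to Clicks: Clicks <- 3·Budget + 2·Reach - 5 no longer applies, and Clicks = 0.
Installs = -2·Clicks - 3  [with Clicks=0]  = -3
LTV = -3·Clicks + Installs - 5  [with Clicks=0, Installs=-3]  = -8
Without intervention: Clicks = 3·Budget + 2·Reach - 5  [with Budget=3, Reach=2]  = 8; Installs = -2·Clicks - 3  [with Clicks=8]  = -19; LTV = -3·Clicks + Installs - 5  [with Clicks=8, Installs=-19]  = -48.
Change = -8 − (-48) = 40.

40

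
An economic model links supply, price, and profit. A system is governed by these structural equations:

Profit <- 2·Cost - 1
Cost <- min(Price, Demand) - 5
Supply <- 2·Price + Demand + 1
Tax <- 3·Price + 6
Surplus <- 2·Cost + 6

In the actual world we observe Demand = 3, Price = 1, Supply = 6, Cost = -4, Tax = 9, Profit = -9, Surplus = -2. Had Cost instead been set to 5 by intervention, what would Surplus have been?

16

The intervention breaks the incoming arrows to Cost: Cost <- min(Price, Demand) - 5 no longer applies, and Cost = 5.
Surplus = 2·Cost + 6  [with Cost=5]  = 16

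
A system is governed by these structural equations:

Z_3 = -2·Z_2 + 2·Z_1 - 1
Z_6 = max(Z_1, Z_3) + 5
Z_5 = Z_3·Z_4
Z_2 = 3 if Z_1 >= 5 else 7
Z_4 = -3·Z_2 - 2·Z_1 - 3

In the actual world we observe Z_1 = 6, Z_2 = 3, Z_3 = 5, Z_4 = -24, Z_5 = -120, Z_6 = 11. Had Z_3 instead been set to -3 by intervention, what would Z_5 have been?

72

do(Z_3=-3) replaces the equation Z_3 = -2·Z_2 + 2·Z_1 - 1 with the constant Z_3 = -3.
Z_2 = 3 if Z_1 >= 5 else 7  [with Z_1=6]  = 3
Z_4 = -3·Z_2 - 2·Z_1 - 3  [with Z_2=3, Z_1=6]  = -24
Z_5 = Z_3·Z_4  [with Z_3=-3, Z_4=-24]  = 72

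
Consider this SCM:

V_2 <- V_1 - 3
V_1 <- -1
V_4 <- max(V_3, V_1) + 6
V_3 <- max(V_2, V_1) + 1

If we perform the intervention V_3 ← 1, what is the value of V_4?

7

The intervention breaks the incoming arrows to V_3: V_3 <- max(V_2, V_1) + 1 no longer applies, and V_3 = 1.
V_4 = max(V_3, V_1) + 6  [with V_3=1, V_1=-1]  = 7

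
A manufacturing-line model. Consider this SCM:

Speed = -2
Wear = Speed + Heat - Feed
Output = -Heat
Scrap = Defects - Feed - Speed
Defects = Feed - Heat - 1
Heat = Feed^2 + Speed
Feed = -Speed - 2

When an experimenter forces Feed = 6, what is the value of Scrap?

Under do(Feed=6), the mechanism Feed = -Speed - 2 is discarded; Feed is fixed at 6.
Heat = Feed^2 + Speed  [with Feed=6, Speed=-2]  = 34
Defects = Feed - Heat - 1  [with Feed=6, Heat=34]  = -29
Scrap = Defects - Feed - Speed  [with Defects=-29, Feed=6, Speed=-2]  = -33

-33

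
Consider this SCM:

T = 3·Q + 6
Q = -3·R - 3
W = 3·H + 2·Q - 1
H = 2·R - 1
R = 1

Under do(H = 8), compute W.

Intervening sets H = 8 and removes its equation (H = 2·R - 1).
Q = -3·R - 3  [with R=1]  = -6
W = 3·H + 2·Q - 1  [with H=8, Q=-6]  = 11

11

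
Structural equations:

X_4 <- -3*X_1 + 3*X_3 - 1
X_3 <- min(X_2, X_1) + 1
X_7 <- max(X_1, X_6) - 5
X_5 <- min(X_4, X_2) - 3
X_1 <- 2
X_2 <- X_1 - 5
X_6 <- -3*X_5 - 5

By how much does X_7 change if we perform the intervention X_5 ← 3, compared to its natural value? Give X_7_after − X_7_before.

-41

Under do(X_5=3), the mechanism X_5 <- min(X_4, X_2) - 3 is discarded; X_5 is fixed at 3.
X_6 = -3*X_5 - 5  [with X_5=3]  = -14
X_7 = max(X_1, X_6) - 5  [with X_1=2, X_6=-14]  = -3
Without intervention: X_2 = X_1 - 5  [with X_1=2]  = -3; X_3 = min(X_2, X_1) + 1  [with X_2=-3, X_1=2]  = -2; X_4 = -3*X_1 + 3*X_3 - 1  [with X_1=2, X_3=-2]  = -13; X_5 = min(X_4, X_2) - 3  [with X_4=-13, X_2=-3]  = -16; X_6 = -3*X_5 - 5  [with X_5=-16]  = 43; X_7 = max(X_1, X_6) - 5  [with X_1=2, X_6=43]  = 38.
Change = -3 − 38 = -41.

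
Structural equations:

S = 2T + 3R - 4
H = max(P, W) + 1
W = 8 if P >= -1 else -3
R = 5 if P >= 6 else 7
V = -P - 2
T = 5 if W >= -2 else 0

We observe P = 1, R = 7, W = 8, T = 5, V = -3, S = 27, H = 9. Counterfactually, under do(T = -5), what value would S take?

7

Under do(T=-5), the mechanism T = 5 if W >= -2 else 0 is discarded; T is fixed at -5.
R = 5 if P >= 6 else 7  [with P=1]  = 7
S = 2T + 3R - 4  [with T=-5, R=7]  = 7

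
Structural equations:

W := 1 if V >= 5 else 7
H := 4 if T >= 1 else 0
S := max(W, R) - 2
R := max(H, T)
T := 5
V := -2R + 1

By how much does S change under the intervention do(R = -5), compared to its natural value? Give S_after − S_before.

-6

The intervention breaks the incoming arrows to R: R := max(H, T) no longer applies, and R = -5.
V = -2R + 1  [with R=-5]  = 11
W = 1 if V >= 5 else 7  [with V=11]  = 1
S = max(W, R) - 2  [with W=1, R=-5]  = -1
Without intervention: H = 4 if T >= 1 else 0  [with T=5]  = 4; R = max(H, T)  [with H=4, T=5]  = 5; V = -2R + 1  [with R=5]  = -9; W = 1 if V >= 5 else 7  [with V=-9]  = 7; S = max(W, R) - 2  [with W=7, R=5]  = 5.
Change = -1 − 5 = -6.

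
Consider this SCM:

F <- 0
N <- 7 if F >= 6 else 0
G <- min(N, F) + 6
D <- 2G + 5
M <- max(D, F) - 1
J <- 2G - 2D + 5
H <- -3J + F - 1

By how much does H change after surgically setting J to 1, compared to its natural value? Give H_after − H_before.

Intervening sets J = 1 and removes its equation (J <- 2G - 2D + 5).
H = -3J + F - 1  [with J=1, F=0]  = -4
Without intervention: N = 7 if F >= 6 else 0  [with F=0]  = 0; G = min(N, F) + 6  [with N=0, F=0]  = 6; D = 2G + 5  [with G=6]  = 17; J = 2G - 2D + 5  [with G=6, D=17]  = -17; H = -3J + F - 1  [with J=-17, F=0]  = 50.
Change = -4 − 50 = -54.

-54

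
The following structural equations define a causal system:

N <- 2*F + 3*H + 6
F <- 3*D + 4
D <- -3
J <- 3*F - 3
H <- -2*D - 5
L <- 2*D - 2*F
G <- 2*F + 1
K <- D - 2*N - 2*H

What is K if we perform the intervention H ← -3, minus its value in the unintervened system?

32

The intervention breaks the incoming arrows to H: H <- -2*D - 5 no longer applies, and H = -3.
F = 3*D + 4  [with D=-3]  = -5
N = 2*F + 3*H + 6  [with F=-5, H=-3]  = -13
K = D - 2*N - 2*H  [with D=-3, N=-13, H=-3]  = 29
Without intervention: F = 3*D + 4  [with D=-3]  = -5; H = -2*D - 5  [with D=-3]  = 1; N = 2*F + 3*H + 6  [with F=-5, H=1]  = -1; K = D - 2*N - 2*H  [with D=-3, N=-1, H=1]  = -3.
Change = 29 − (-3) = 32.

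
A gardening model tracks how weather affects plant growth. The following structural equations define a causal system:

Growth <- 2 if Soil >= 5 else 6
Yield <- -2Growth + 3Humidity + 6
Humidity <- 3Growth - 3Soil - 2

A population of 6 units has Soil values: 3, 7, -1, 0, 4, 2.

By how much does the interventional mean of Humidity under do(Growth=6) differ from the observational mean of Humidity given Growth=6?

Under do(Growth=6), Growth's equation is replaced by Growth=6 for every unit. Per-unit Humidity: 7, -5, 19, 16, 4, 10. Mean = 8.5.
Observing Growth=6 restricts to units where Growth's equation naturally yields 6: Soil ∈ {3, -1, 0, 4, 2}. In that subpopulation Humidity = 7, 19, 16, 4, 10, mean 11.2.
Difference = 8.5 − 11.2 = -2.7.

-2.7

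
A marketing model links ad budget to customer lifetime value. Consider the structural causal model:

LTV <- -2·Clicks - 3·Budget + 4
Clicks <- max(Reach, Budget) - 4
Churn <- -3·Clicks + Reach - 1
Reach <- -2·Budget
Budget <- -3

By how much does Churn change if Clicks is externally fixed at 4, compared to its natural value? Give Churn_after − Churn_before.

-6

The intervention breaks the incoming arrows to Clicks: Clicks <- max(Reach, Budget) - 4 no longer applies, and Clicks = 4.
Reach = -2·Budget  [with Budget=-3]  = 6
Churn = -3·Clicks + Reach - 1  [with Clicks=4, Reach=6]  = -7
Without intervention: Reach = -2·Budget  [with Budget=-3]  = 6; Clicks = max(Reach, Budget) - 4  [with Reach=6, Budget=-3]  = 2; Churn = -3·Clicks + Reach - 1  [with Clicks=2, Reach=6]  = -1.
Change = -7 − (-1) = -6.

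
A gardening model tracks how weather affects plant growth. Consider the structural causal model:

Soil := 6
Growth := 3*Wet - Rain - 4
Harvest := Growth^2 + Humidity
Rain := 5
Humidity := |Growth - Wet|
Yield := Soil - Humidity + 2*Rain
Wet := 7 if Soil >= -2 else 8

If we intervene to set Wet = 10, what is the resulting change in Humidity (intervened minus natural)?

6

do(Wet=10) replaces the equation Wet := 7 if Soil >= -2 else 8 with the constant Wet = 10.
Growth = 3*Wet - Rain - 4  [with Wet=10, Rain=5]  = 21
Humidity = |Growth - Wet|  [with Growth=21, Wet=10]  = 11
Without intervention: Wet = 7 if Soil >= -2 else 8  [with Soil=6]  = 7; Growth = 3*Wet - Rain - 4  [with Wet=7, Rain=5]  = 12; Humidity = |Growth - Wet|  [with Growth=12, Wet=7]  = 5.
Change = 11 − 5 = 6.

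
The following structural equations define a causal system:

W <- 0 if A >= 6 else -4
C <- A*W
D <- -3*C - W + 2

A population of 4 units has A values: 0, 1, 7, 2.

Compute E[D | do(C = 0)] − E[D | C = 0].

1

Under do(C=0), C's equation is replaced by C=0 for every unit. Per-unit D: 6, 6, 2, 6. Mean = 5.
Conditioning on C=0 selects the 2 unit(s) with A ∈ {0, 7}. Their D values: 6, 2. Mean = 4.
Difference = 5 − 4 = 1.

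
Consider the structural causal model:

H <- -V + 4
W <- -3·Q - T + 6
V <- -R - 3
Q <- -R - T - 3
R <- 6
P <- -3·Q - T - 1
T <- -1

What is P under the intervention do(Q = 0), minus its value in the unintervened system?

-24

The intervention breaks the incoming arrows to Q: Q <- -R - T - 3 no longer applies, and Q = 0.
P = -3·Q - T - 1  [with Q=0, T=-1]  = 0
Without intervention: Q = -R - T - 3  [with R=6, T=-1]  = -8; P = -3·Q - T - 1  [with Q=-8, T=-1]  = 24.
Change = 0 − 24 = -24.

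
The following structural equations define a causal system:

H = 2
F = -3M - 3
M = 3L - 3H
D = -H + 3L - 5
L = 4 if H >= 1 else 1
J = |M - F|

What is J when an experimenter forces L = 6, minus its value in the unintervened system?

24

do(L=6) replaces the equation L = 4 if H >= 1 else 1 with the constant L = 6.
M = 3L - 3H  [with L=6, H=2]  = 12
F = -3M - 3  [with M=12]  = -39
J = |M - F|  [with M=12, F=-39]  = 51
Without intervention: L = 4 if H >= 1 else 1  [with H=2]  = 4; M = 3L - 3H  [with L=4, H=2]  = 6; F = -3M - 3  [with M=6]  = -21; J = |M - F|  [with M=6, F=-21]  = 27.
Change = 51 − 27 = 24.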